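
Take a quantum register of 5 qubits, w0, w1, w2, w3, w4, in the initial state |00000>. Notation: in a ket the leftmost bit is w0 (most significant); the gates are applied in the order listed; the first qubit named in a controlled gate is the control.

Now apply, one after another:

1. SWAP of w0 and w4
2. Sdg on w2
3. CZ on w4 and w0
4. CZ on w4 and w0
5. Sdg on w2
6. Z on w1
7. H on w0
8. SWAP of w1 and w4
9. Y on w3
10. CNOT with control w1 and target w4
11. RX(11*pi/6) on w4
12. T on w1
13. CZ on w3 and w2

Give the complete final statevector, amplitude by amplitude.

After the circuit, the state carries amplitude I*(-sqrt(3) - 1)/4 on |00010>, -1/4 + sqrt(3)/4 on |00011>, I*(-sqrt(3) - 1)/4 on |10010>, -1/4 + sqrt(3)/4 on |10011>, and 0 on every other basis state. Key observation: gates 3-4 undo each other exactly, leaving only the rest of the circuit to track.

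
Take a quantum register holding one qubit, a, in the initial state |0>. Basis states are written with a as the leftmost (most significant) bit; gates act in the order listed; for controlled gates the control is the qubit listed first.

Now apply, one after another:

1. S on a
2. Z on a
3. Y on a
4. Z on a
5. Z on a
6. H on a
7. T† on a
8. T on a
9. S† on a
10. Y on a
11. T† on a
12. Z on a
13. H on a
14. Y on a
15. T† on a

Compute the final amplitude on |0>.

The final state's coefficient on |0> equals 1/2 + exp(I*pi/4)/2.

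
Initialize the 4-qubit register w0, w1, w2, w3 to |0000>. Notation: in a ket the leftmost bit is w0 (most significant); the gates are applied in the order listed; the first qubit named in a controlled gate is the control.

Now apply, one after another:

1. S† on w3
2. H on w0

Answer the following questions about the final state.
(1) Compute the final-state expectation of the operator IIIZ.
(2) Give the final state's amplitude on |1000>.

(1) The expectation value of IIIZ is 1.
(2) The final state's coefficient on |1000> equals sqrt(2)/2.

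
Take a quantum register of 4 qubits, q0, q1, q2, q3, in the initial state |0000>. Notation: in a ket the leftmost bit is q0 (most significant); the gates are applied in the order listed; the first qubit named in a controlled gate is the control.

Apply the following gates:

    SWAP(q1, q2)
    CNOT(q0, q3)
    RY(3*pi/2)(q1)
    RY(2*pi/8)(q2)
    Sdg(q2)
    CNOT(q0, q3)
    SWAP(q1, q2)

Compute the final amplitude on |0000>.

The final state's coefficient on |0000> equals -sqrt(2*sqrt(2) + 4)/4.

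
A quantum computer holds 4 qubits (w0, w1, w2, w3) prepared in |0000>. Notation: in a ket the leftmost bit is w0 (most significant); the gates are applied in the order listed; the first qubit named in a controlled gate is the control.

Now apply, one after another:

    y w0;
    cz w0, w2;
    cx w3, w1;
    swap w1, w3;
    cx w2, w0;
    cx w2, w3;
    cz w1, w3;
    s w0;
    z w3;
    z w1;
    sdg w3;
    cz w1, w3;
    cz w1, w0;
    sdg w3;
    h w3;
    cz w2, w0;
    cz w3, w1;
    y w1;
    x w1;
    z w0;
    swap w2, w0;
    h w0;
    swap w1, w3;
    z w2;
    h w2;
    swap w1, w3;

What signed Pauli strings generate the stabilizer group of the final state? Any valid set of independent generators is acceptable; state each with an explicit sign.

One valid set of independent stabilizer generators is +XIII, -IIXI, +IIIX, +IZII (any independent generating set of the same group is equally correct).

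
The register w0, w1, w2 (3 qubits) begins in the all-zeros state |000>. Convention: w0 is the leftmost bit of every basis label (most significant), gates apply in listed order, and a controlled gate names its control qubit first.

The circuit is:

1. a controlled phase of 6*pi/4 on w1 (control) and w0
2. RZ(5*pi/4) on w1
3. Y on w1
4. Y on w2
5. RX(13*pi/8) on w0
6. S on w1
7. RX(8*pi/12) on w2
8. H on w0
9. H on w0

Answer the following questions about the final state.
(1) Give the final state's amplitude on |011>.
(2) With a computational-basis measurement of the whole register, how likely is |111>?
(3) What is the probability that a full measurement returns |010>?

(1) |011> carries amplitude -exp(7*I*pi/8)*cos(3*pi/16)/2 in the final state.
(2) Outcome |111> occurs with probability 1/8 - sqrt(2 - sqrt(2))/16.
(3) Outcome |010> occurs with probability 3*sqrt(2 - sqrt(2))/16 + 3/8.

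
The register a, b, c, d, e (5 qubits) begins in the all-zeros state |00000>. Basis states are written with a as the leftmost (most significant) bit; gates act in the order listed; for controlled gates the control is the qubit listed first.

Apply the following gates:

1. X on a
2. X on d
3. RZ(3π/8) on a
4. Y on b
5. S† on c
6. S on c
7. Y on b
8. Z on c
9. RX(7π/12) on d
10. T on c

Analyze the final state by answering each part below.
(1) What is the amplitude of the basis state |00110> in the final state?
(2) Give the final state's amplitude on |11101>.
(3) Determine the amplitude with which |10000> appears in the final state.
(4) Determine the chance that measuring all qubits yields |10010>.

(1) The final state's coefficient on |00110> equals 0. Key observation: gates 4-7 undo each other exactly, leaving only the rest of the circuit to track.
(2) |11101> carries amplitude 0 in the final state.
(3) The final state's coefficient on |10000> equals -I*sqrt(sqrt(2)/4 + 1/2)*exp(3*I*pi/16)/2 - sqrt(3)*I*sqrt(1/2 - sqrt(2)/4)*exp(3*I*pi/16)/2.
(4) The probability of measuring |10010> is -sqrt(6)/8 + sqrt(2)/8 + 1/2.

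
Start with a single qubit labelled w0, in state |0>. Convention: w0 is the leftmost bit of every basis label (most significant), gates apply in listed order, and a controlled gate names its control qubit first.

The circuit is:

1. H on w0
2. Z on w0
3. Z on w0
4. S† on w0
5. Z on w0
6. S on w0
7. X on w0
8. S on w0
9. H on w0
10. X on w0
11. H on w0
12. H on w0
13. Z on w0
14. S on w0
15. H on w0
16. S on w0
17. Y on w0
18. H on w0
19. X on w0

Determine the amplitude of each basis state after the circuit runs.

The final amplitudes are -1/2 - I/2 on |0>, -1/2 - I/2 on |1>.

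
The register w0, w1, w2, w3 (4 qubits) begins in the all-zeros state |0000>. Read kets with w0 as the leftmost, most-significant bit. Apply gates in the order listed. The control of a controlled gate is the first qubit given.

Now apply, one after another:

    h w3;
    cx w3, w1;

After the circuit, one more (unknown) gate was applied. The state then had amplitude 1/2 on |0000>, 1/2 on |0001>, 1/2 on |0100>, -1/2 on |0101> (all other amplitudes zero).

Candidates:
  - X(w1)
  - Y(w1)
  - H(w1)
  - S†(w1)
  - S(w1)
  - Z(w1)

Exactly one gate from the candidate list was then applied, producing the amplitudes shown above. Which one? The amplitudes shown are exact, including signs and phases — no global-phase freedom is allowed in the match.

It was H(w1) that produced the state shown.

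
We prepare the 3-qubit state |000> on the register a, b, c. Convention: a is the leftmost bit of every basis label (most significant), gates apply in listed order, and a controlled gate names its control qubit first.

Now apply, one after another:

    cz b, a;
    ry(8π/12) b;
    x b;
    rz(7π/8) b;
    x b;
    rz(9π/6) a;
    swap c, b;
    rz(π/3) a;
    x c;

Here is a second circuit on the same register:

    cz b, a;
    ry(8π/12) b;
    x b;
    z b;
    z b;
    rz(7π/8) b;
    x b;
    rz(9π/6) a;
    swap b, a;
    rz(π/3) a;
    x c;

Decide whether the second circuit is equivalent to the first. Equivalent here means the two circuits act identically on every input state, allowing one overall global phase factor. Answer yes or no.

No — the two circuits implement different unitaries, even allowing a global phase.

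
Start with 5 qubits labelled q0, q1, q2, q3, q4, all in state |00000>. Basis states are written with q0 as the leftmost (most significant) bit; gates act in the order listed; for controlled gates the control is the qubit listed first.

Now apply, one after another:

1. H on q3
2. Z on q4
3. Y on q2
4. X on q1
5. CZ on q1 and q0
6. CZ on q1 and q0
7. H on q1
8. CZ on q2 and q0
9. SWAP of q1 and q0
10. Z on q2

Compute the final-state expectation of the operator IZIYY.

The expectation value of IZIYY is 0. Key observation: steps 5-6 multiply out to the identity, so the circuit reduces to the remaining gates.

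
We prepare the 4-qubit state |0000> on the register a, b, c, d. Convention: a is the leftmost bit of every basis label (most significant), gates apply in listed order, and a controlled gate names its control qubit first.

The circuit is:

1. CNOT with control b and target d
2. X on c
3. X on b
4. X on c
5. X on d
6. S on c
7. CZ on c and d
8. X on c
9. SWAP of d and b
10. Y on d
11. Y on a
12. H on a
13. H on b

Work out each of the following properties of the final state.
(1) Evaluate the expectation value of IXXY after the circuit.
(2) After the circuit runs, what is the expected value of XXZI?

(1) The observable IXXY averages to 0.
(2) In the final state, XXZI has expectation -1.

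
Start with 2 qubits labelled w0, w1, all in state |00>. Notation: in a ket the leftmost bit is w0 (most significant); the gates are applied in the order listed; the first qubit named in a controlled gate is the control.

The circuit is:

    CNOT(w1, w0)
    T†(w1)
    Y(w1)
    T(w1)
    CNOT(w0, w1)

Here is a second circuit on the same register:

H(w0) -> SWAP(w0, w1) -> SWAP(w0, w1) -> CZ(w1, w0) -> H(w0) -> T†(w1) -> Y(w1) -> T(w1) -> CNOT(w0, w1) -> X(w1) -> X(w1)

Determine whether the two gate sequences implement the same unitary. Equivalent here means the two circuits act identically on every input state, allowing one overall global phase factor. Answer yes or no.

Yes — the two circuits implement the same unitary up to a global phase.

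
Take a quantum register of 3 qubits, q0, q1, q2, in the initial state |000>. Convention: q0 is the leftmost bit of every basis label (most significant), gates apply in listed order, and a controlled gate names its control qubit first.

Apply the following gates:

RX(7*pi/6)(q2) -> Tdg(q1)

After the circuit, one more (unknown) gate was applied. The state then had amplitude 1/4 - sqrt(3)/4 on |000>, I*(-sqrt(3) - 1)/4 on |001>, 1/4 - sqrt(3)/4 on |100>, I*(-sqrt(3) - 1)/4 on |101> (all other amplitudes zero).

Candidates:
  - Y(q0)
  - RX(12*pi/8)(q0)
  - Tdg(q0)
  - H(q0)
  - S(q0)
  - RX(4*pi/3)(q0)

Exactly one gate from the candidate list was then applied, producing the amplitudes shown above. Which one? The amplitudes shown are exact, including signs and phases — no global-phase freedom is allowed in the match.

The unique candidate consistent with the amplitudes is H(q0).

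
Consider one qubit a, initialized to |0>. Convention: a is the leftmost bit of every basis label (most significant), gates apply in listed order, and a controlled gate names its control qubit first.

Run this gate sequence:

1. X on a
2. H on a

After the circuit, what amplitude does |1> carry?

The final state's coefficient on |1> equals -sqrt(2)/2.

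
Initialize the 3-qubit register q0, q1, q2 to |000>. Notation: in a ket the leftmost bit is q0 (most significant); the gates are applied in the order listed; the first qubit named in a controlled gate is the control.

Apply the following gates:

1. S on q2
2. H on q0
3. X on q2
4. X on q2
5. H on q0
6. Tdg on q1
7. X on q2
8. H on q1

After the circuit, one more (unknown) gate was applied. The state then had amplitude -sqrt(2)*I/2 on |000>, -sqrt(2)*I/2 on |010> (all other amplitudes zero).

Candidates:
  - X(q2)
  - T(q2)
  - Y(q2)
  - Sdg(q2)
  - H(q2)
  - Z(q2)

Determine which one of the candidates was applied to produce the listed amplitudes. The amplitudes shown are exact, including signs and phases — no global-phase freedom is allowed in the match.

The unique candidate consistent with the amplitudes is Y(q2). Key observation: steps 2-5 multiply out to the identity, so the circuit reduces to the remaining gates.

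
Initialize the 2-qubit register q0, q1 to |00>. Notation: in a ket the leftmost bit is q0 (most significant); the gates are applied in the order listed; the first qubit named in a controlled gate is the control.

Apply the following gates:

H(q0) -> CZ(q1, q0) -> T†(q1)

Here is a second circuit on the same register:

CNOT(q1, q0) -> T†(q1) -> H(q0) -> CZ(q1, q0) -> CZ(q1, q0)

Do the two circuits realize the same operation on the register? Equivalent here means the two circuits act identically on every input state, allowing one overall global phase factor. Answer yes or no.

Yes: on every input state the two circuits agree up to one overall phase factor.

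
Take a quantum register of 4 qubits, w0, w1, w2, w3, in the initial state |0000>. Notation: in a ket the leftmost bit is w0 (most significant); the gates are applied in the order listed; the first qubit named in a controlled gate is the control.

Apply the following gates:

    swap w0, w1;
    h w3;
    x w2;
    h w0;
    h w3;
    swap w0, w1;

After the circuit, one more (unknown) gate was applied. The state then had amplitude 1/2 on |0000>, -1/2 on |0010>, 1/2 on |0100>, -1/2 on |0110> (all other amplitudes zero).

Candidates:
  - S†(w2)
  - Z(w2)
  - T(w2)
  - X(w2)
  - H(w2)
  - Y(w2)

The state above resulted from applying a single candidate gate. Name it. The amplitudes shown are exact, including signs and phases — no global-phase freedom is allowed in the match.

It was H(w2) that produced the state shown.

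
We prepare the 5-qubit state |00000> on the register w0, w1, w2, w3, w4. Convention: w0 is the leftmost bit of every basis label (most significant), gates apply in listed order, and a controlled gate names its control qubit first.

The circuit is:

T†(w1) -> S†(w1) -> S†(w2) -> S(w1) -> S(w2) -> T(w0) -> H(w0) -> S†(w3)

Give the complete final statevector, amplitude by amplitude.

The resulting statevector has amplitude sqrt(2)/2 on |00000>, sqrt(2)/2 on |10000>, and 0 on every other basis state.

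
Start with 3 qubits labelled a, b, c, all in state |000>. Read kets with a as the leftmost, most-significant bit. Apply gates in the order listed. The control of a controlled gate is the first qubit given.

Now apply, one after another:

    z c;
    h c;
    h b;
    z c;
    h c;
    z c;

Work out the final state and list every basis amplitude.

The resulting statevector has amplitude -sqrt(2)/2 on |001>, -sqrt(2)/2 on |011>, and 0 on every other basis state.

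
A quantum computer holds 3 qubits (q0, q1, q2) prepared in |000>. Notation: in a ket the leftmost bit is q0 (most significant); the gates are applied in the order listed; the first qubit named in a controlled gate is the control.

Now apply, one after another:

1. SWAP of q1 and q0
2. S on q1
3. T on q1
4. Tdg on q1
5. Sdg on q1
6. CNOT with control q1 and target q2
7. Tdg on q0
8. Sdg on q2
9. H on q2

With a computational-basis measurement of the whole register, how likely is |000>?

A full measurement returns |000> with probability 1/2. Key observation: the block from step 2 through step 5 cancels to the identity and can be dropped.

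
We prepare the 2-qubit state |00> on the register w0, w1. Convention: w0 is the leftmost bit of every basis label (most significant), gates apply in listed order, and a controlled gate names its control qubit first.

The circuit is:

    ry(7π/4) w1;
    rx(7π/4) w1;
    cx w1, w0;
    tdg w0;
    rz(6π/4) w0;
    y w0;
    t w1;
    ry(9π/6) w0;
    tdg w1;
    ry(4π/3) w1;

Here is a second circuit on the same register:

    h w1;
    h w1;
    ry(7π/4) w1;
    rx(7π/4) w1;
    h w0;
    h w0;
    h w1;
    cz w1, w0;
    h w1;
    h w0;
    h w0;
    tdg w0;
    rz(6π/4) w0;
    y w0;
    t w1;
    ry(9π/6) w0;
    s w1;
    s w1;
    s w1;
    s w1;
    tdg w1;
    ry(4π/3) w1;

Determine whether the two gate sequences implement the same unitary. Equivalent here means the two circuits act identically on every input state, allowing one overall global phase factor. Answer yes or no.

No, they are not equivalent — no single phase factor reconciles the two unitaries.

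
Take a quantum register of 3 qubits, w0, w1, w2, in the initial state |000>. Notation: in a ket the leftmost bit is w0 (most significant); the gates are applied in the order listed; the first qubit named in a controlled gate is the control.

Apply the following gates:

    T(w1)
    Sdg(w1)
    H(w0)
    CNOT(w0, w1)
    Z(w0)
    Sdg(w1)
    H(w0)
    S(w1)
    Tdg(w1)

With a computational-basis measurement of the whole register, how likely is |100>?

The probability of measuring |100> is 1/4.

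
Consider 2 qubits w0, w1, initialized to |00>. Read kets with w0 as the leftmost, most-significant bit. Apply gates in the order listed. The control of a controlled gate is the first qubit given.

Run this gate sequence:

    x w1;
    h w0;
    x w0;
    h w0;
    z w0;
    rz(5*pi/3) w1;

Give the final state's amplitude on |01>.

|01> carries amplitude exp(5*I*pi/6) in the final state. Key observation: gates 2-5 undo each other exactly, leaving only the rest of the circuit to track.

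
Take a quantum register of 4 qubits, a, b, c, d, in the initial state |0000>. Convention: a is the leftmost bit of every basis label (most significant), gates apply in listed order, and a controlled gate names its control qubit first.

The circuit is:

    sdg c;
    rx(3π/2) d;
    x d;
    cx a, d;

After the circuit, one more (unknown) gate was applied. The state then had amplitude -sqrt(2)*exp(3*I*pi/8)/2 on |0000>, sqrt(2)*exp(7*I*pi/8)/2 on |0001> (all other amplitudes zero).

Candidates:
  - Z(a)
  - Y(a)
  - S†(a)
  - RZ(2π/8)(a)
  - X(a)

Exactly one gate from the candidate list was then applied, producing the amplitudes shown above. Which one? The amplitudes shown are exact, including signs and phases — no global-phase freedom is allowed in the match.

The unique candidate consistent with the amplitudes is RZ(2π/8)(a).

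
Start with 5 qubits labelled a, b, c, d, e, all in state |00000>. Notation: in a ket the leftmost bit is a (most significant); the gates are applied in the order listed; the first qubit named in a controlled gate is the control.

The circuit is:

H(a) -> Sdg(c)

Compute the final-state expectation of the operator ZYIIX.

In the final state, ZYIIX has expectation 0.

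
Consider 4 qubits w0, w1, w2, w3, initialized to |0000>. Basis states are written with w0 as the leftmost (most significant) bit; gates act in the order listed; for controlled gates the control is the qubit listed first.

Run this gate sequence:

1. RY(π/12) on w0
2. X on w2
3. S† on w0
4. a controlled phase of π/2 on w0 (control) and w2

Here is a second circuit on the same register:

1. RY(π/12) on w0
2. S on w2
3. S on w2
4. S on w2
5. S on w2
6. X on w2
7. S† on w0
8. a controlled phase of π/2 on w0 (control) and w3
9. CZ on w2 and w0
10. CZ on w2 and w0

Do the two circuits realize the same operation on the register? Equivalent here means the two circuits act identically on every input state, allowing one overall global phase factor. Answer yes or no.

No, they are not equivalent — no single phase factor reconciles the two unitaries.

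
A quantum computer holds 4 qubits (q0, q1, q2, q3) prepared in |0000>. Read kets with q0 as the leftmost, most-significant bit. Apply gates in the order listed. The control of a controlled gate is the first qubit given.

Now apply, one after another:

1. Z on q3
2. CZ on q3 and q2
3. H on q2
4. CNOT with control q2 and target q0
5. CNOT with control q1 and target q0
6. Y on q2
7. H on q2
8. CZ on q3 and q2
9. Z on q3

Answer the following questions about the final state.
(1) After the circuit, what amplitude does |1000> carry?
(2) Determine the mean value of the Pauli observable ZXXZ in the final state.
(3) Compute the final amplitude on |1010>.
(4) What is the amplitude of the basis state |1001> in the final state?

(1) The amplitude on |1000> is -I/2.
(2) In the final state, ZXXZ has expectation 0.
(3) The final state's coefficient on |1010> equals -I/2.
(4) The amplitude on |1001> is 0.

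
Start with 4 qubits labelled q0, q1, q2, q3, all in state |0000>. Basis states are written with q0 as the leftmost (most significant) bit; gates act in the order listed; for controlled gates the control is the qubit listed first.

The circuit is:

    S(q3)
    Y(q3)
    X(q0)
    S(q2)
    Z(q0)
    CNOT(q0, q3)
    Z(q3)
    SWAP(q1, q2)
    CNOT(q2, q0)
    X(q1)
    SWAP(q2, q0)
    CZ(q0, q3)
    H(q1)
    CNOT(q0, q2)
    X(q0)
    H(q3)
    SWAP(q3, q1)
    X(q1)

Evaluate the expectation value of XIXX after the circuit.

In the final state, XIXX has expectation 0.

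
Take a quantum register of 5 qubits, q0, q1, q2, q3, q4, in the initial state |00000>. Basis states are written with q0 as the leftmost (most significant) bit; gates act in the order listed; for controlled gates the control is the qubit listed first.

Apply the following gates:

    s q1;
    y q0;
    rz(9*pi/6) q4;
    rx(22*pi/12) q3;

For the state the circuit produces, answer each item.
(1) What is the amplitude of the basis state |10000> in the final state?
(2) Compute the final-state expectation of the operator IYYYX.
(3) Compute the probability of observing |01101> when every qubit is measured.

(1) |10000> carries amplitude (sqrt(2) + sqrt(6))*exp(3*I*pi/4)/4 in the final state.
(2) The expectation value of IYYYX is 0.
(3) A full measurement returns |01101> with probability 0.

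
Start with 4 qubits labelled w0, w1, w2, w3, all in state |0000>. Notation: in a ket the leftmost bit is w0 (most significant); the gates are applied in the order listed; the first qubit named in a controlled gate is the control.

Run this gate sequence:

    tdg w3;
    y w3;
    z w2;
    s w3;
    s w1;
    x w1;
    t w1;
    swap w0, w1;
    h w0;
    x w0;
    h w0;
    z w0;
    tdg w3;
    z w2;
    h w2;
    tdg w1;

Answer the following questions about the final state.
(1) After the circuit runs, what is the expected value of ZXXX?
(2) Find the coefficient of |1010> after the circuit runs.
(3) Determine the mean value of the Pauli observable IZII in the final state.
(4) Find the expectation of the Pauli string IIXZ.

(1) The expectation value of ZXXX is 0. Key observation: the block from step 9 through step 12 cancels to the identity and can be dropped.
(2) The amplitude on |1010> is 0.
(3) In the final state, IZII has expectation 1.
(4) In the final state, IIXZ has expectation -1.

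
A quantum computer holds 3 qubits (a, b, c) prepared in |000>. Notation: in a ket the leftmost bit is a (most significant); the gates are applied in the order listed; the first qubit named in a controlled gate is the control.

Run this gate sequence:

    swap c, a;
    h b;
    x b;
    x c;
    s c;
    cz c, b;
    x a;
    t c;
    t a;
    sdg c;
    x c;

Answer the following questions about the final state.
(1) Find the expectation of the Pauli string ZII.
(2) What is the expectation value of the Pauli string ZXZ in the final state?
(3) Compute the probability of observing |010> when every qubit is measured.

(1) In the final state, ZII has expectation -1.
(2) The expectation value of ZXZ is 1.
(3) Outcome |010> occurs with probability 0.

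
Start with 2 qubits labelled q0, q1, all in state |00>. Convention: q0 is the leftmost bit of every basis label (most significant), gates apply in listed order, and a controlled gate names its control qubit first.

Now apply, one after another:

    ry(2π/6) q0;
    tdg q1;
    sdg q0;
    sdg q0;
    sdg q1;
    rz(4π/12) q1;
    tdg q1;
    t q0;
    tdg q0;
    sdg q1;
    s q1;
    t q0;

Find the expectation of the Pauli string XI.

The observable XI averages to -sqrt(6)/4. Key observation: steps 9-12 multiply out to the identity, so the circuit reduces to the remaining gates.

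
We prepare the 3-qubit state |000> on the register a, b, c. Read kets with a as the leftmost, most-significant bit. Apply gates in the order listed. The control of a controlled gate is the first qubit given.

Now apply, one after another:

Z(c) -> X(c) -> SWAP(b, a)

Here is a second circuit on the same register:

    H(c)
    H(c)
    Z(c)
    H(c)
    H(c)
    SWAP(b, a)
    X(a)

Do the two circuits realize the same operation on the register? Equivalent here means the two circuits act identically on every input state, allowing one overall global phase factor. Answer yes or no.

No — the two circuits implement different unitaries, even allowing a global phase.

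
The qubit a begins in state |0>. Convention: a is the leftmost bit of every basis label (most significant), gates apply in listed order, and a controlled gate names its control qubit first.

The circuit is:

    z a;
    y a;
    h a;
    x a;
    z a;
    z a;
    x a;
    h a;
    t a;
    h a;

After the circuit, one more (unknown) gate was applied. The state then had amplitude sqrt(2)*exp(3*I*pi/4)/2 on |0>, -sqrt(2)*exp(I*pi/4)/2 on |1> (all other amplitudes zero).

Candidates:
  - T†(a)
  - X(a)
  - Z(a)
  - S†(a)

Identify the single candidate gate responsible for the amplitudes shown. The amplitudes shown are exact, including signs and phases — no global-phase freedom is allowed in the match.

The applied gate was S†(a). Key observation: gates 3-8 undo each other exactly, leaving only the rest of the circuit to track.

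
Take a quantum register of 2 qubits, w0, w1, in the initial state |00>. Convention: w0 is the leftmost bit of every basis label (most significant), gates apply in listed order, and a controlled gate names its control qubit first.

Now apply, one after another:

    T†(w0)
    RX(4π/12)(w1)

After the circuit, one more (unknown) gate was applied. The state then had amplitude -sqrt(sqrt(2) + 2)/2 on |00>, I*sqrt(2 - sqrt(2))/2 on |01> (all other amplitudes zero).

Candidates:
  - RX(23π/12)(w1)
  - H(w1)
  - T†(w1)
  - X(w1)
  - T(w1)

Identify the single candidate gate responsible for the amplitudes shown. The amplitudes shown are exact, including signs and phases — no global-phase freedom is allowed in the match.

It was RX(23π/12)(w1) that produced the state shown.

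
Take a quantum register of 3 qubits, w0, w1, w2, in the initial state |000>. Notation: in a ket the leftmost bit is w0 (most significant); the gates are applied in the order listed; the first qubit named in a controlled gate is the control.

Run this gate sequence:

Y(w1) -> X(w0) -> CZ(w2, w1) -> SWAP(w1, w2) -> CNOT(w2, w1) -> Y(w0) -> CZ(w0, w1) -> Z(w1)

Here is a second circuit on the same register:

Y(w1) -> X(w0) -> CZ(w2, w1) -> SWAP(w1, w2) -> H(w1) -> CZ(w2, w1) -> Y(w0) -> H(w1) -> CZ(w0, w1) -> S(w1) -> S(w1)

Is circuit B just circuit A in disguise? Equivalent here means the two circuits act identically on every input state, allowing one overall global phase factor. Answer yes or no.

Yes, they are equivalent — the unitaries differ by at most a global phase.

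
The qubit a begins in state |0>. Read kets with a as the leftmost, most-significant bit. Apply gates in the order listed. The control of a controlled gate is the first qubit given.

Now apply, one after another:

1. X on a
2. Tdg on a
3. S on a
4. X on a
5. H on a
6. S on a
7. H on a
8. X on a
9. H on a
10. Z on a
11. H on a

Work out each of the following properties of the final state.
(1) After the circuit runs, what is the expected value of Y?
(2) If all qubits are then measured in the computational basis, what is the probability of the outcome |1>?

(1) The observable Y averages to -1. Key observation: the block from step 7 through step 10 cancels to the identity and can be dropped.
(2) A full measurement returns |1> with probability 1/2.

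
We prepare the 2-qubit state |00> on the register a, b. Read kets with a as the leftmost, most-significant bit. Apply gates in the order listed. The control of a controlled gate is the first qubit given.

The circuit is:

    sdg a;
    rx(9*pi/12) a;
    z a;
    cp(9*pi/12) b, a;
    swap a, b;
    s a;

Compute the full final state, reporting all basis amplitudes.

After the circuit, the state carries amplitude sqrt(2 - sqrt(2))/2 on |00>, I*sqrt(sqrt(2) + 2)/2 on |01>, 0 on |10>, 0 on |11>.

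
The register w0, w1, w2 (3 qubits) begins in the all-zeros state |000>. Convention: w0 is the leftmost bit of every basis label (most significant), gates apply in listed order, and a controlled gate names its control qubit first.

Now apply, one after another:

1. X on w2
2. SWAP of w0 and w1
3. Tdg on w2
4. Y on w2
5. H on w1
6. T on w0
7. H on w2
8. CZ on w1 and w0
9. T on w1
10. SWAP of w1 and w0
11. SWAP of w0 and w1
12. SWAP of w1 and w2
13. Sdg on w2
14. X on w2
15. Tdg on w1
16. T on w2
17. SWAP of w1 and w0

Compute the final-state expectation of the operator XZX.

The observable XZX averages to 0.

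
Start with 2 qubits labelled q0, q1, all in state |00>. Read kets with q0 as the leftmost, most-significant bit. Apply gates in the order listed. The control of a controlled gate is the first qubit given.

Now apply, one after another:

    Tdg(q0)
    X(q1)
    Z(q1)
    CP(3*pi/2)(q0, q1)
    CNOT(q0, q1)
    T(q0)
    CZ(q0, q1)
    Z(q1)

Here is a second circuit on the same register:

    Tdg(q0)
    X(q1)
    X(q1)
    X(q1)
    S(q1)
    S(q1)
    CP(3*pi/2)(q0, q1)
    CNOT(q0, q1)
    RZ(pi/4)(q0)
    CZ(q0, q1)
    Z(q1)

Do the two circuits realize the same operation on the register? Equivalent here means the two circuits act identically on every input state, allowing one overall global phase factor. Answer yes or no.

Yes — the two circuits implement the same unitary up to a global phase.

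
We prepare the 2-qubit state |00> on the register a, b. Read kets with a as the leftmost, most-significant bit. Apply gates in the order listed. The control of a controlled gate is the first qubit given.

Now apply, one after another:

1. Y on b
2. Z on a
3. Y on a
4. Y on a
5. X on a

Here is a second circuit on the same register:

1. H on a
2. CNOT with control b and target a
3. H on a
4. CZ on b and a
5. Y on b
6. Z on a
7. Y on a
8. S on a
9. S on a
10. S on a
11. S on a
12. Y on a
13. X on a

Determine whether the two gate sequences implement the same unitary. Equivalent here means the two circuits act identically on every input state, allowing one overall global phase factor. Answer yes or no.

Yes: on every input state the two circuits agree up to one overall phase factor.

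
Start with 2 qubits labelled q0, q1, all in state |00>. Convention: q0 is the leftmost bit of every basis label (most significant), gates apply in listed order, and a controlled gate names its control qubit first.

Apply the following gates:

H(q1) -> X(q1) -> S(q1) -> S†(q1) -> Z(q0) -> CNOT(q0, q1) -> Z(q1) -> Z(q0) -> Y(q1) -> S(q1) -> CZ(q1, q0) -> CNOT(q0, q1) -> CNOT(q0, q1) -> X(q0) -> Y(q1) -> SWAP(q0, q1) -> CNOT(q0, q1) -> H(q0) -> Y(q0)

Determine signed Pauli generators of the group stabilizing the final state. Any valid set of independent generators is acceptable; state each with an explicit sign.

The final state is stabilized by the group generated by +XZ, +ZY; other independent generating sets are equally valid.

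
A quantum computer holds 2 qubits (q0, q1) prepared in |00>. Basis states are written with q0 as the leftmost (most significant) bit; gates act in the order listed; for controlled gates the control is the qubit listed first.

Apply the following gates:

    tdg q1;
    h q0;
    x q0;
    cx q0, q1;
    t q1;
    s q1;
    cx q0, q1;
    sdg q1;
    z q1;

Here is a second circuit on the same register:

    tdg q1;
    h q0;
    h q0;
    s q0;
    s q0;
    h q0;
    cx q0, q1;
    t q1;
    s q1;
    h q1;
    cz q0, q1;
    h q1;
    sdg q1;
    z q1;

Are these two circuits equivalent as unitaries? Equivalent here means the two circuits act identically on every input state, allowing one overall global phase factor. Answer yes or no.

Yes: on every input state the two circuits agree up to one overall phase factor.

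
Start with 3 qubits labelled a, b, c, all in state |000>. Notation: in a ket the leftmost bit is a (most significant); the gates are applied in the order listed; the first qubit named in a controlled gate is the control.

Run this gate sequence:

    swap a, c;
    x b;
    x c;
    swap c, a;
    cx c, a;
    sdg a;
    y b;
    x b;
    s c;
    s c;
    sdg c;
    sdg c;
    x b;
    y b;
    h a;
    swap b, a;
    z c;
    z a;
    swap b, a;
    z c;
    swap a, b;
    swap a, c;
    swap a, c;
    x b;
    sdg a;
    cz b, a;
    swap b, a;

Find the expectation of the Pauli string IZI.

In the final state, IZI has expectation -1. Key observation: steps 7-14 multiply out to the identity, so the circuit reduces to the remaining gates.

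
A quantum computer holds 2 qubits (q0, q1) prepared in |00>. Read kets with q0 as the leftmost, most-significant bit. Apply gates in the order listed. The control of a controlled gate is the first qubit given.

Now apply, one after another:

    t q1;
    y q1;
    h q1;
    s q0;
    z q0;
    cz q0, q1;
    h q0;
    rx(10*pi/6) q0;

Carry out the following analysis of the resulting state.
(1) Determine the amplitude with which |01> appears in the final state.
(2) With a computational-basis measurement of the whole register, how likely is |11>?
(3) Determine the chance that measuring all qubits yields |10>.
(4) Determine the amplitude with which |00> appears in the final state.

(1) The amplitude on |01> is -1/4 + sqrt(3)*I/4.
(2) A full measurement returns |11> with probability 1/4.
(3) The probability of measuring |10> is 1/4.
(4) The amplitude on |00> is 1/4 - sqrt(3)*I/4.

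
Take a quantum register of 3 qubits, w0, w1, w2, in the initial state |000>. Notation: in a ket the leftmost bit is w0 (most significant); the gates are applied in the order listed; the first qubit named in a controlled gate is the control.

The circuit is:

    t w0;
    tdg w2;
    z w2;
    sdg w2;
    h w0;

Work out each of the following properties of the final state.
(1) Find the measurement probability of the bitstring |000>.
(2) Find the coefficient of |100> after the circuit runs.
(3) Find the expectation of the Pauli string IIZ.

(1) Outcome |000> occurs with probability 1/2.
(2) The final state's coefficient on |100> equals sqrt(2)/2.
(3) In the final state, IIZ has expectation 1.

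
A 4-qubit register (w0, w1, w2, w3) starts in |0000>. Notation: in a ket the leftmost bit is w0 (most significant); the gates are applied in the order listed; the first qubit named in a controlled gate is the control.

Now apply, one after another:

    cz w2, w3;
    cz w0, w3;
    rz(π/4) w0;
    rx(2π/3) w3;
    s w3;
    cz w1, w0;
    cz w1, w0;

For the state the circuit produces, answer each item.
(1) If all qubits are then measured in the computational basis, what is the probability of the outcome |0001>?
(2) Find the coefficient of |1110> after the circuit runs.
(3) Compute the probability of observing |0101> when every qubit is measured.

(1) Outcome |0001> occurs with probability 3/4. Key observation: the block from step 6 through step 7 cancels to the identity and can be dropped.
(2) |1110> carries amplitude 0 in the final state.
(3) A full measurement returns |0101> with probability 0.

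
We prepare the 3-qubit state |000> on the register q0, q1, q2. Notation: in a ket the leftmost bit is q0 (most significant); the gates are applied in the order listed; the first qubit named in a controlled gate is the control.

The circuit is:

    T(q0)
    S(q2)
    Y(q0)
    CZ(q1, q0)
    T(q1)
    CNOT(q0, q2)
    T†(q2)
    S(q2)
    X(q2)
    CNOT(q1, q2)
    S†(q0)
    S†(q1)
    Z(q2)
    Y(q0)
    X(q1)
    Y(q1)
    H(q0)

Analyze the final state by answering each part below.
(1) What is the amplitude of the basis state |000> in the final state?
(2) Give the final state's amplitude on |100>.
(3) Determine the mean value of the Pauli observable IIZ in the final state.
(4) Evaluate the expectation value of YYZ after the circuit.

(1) |000> carries amplitude -sqrt(2)*exp(I*pi/4)/2 in the final state.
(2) |100> carries amplitude -sqrt(2)*exp(I*pi/4)/2 in the final state.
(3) In the final state, IIZ has expectation 1.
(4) In the final state, YYZ has expectation 0.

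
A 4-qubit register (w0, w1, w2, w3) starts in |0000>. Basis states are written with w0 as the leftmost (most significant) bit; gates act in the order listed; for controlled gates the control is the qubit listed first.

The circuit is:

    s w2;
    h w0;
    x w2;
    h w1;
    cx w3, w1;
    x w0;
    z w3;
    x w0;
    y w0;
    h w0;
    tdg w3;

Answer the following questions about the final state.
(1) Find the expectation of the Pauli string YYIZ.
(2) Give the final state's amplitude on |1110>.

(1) The observable YYIZ averages to 0.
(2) |1110> carries amplitude -sqrt(2)*I/2 in the final state.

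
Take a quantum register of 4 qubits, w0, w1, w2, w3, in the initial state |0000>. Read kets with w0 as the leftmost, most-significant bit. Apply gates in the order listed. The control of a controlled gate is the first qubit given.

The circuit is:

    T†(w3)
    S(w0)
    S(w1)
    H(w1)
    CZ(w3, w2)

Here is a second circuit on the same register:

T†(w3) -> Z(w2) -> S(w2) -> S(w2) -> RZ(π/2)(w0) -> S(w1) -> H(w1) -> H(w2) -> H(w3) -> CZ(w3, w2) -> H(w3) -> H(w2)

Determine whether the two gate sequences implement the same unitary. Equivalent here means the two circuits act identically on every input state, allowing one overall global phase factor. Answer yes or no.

No, they are not equivalent — no single phase factor reconciles the two unitaries.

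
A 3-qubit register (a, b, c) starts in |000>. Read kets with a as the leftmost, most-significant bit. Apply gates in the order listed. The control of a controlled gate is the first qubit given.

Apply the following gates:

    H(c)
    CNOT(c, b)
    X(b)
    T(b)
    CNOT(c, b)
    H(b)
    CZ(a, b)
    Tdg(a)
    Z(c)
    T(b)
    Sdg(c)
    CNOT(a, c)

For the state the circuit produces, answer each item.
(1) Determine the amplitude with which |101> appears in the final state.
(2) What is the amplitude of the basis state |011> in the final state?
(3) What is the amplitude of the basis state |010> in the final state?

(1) The final state's coefficient on |101> equals 0.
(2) |011> carries amplitude -exp(3*I*pi/4)/2 in the final state.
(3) The final state's coefficient on |010> equals -I/2.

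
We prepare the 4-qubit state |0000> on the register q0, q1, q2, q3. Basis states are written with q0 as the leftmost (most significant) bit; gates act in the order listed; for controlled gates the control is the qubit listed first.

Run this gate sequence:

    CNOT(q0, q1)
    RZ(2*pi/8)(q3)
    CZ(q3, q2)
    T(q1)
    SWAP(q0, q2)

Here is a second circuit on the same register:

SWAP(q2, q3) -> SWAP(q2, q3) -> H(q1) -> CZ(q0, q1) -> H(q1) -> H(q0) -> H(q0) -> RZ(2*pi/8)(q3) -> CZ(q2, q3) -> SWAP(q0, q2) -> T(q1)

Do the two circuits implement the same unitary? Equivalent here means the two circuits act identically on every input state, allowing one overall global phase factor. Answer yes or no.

Yes, they are equivalent — the unitaries differ by at most a global phase.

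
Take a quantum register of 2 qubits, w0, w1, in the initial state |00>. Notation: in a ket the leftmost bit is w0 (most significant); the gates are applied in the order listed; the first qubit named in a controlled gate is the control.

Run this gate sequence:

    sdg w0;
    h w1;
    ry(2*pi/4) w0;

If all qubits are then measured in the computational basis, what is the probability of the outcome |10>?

Outcome |10> occurs with probability 1/4.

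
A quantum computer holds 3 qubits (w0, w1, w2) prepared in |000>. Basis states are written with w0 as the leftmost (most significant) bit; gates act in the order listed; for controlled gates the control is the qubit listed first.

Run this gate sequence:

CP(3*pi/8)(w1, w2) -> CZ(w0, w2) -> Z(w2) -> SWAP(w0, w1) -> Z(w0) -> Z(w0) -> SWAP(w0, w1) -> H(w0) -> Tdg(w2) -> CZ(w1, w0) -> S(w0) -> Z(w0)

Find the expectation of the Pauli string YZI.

In the final state, YZI has expectation -1.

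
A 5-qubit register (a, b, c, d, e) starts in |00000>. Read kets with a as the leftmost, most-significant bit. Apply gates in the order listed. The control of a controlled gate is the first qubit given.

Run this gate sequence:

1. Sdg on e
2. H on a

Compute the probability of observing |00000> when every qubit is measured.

A full measurement returns |00000> with probability 1/2.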